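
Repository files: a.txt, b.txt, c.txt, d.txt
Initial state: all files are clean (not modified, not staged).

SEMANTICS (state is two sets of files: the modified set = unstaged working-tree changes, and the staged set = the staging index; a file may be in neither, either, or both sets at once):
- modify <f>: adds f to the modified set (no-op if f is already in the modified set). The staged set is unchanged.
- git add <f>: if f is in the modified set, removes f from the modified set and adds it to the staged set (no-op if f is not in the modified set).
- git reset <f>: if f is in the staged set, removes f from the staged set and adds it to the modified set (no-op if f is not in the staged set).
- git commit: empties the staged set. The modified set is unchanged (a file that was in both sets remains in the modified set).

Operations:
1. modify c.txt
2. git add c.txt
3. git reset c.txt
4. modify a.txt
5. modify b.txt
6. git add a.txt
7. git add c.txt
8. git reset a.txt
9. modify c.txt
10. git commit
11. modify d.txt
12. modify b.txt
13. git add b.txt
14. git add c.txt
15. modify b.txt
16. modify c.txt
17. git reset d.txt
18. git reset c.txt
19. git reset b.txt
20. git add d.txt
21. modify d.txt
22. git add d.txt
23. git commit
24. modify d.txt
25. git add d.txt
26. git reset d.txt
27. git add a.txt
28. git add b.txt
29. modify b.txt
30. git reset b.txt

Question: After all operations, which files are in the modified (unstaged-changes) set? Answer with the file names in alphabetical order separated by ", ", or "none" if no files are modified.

After op 1 (modify c.txt): modified={c.txt} staged={none}
After op 2 (git add c.txt): modified={none} staged={c.txt}
After op 3 (git reset c.txt): modified={c.txt} staged={none}
After op 4 (modify a.txt): modified={a.txt, c.txt} staged={none}
After op 5 (modify b.txt): modified={a.txt, b.txt, c.txt} staged={none}
After op 6 (git add a.txt): modified={b.txt, c.txt} staged={a.txt}
After op 7 (git add c.txt): modified={b.txt} staged={a.txt, c.txt}
After op 8 (git reset a.txt): modified={a.txt, b.txt} staged={c.txt}
After op 9 (modify c.txt): modified={a.txt, b.txt, c.txt} staged={c.txt}
After op 10 (git commit): modified={a.txt, b.txt, c.txt} staged={none}
After op 11 (modify d.txt): modified={a.txt, b.txt, c.txt, d.txt} staged={none}
After op 12 (modify b.txt): modified={a.txt, b.txt, c.txt, d.txt} staged={none}
After op 13 (git add b.txt): modified={a.txt, c.txt, d.txt} staged={b.txt}
After op 14 (git add c.txt): modified={a.txt, d.txt} staged={b.txt, c.txt}
After op 15 (modify b.txt): modified={a.txt, b.txt, d.txt} staged={b.txt, c.txt}
After op 16 (modify c.txt): modified={a.txt, b.txt, c.txt, d.txt} staged={b.txt, c.txt}
After op 17 (git reset d.txt): modified={a.txt, b.txt, c.txt, d.txt} staged={b.txt, c.txt}
After op 18 (git reset c.txt): modified={a.txt, b.txt, c.txt, d.txt} staged={b.txt}
After op 19 (git reset b.txt): modified={a.txt, b.txt, c.txt, d.txt} staged={none}
After op 20 (git add d.txt): modified={a.txt, b.txt, c.txt} staged={d.txt}
After op 21 (modify d.txt): modified={a.txt, b.txt, c.txt, d.txt} staged={d.txt}
After op 22 (git add d.txt): modified={a.txt, b.txt, c.txt} staged={d.txt}
After op 23 (git commit): modified={a.txt, b.txt, c.txt} staged={none}
After op 24 (modify d.txt): modified={a.txt, b.txt, c.txt, d.txt} staged={none}
After op 25 (git add d.txt): modified={a.txt, b.txt, c.txt} staged={d.txt}
After op 26 (git reset d.txt): modified={a.txt, b.txt, c.txt, d.txt} staged={none}
After op 27 (git add a.txt): modified={b.txt, c.txt, d.txt} staged={a.txt}
After op 28 (git add b.txt): modified={c.txt, d.txt} staged={a.txt, b.txt}
After op 29 (modify b.txt): modified={b.txt, c.txt, d.txt} staged={a.txt, b.txt}
After op 30 (git reset b.txt): modified={b.txt, c.txt, d.txt} staged={a.txt}

Answer: b.txt, c.txt, d.txt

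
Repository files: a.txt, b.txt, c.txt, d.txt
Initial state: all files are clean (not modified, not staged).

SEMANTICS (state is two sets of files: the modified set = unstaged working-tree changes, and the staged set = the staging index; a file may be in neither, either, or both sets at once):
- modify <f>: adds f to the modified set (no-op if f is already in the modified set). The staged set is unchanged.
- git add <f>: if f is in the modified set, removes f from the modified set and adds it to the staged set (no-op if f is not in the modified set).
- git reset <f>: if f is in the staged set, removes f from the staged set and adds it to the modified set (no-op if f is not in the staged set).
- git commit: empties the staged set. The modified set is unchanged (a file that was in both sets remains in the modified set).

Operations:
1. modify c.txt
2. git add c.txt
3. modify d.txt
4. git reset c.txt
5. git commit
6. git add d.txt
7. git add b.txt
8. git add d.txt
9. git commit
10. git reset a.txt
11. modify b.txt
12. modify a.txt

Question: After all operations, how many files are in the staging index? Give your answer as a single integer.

Answer: 0

Derivation:
After op 1 (modify c.txt): modified={c.txt} staged={none}
After op 2 (git add c.txt): modified={none} staged={c.txt}
After op 3 (modify d.txt): modified={d.txt} staged={c.txt}
After op 4 (git reset c.txt): modified={c.txt, d.txt} staged={none}
After op 5 (git commit): modified={c.txt, d.txt} staged={none}
After op 6 (git add d.txt): modified={c.txt} staged={d.txt}
After op 7 (git add b.txt): modified={c.txt} staged={d.txt}
After op 8 (git add d.txt): modified={c.txt} staged={d.txt}
After op 9 (git commit): modified={c.txt} staged={none}
After op 10 (git reset a.txt): modified={c.txt} staged={none}
After op 11 (modify b.txt): modified={b.txt, c.txt} staged={none}
After op 12 (modify a.txt): modified={a.txt, b.txt, c.txt} staged={none}
Final staged set: {none} -> count=0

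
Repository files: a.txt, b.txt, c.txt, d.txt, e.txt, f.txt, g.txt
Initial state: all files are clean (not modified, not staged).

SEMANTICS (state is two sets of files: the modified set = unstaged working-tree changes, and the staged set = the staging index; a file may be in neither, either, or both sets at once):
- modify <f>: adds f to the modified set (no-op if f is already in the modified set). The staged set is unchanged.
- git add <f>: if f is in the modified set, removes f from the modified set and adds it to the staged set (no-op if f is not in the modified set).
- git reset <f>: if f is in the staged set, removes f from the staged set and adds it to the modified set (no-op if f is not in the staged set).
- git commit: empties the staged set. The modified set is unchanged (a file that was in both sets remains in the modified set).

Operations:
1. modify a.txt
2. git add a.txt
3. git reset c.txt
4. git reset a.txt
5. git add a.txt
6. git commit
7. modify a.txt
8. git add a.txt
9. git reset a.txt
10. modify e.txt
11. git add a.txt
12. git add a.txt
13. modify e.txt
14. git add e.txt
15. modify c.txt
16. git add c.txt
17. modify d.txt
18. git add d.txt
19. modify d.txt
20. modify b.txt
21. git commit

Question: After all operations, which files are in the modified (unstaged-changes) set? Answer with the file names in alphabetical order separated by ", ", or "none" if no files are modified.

Answer: b.txt, d.txt

Derivation:
After op 1 (modify a.txt): modified={a.txt} staged={none}
After op 2 (git add a.txt): modified={none} staged={a.txt}
After op 3 (git reset c.txt): modified={none} staged={a.txt}
After op 4 (git reset a.txt): modified={a.txt} staged={none}
After op 5 (git add a.txt): modified={none} staged={a.txt}
After op 6 (git commit): modified={none} staged={none}
After op 7 (modify a.txt): modified={a.txt} staged={none}
After op 8 (git add a.txt): modified={none} staged={a.txt}
After op 9 (git reset a.txt): modified={a.txt} staged={none}
After op 10 (modify e.txt): modified={a.txt, e.txt} staged={none}
After op 11 (git add a.txt): modified={e.txt} staged={a.txt}
After op 12 (git add a.txt): modified={e.txt} staged={a.txt}
After op 13 (modify e.txt): modified={e.txt} staged={a.txt}
After op 14 (git add e.txt): modified={none} staged={a.txt, e.txt}
After op 15 (modify c.txt): modified={c.txt} staged={a.txt, e.txt}
After op 16 (git add c.txt): modified={none} staged={a.txt, c.txt, e.txt}
After op 17 (modify d.txt): modified={d.txt} staged={a.txt, c.txt, e.txt}
After op 18 (git add d.txt): modified={none} staged={a.txt, c.txt, d.txt, e.txt}
After op 19 (modify d.txt): modified={d.txt} staged={a.txt, c.txt, d.txt, e.txt}
After op 20 (modify b.txt): modified={b.txt, d.txt} staged={a.txt, c.txt, d.txt, e.txt}
After op 21 (git commit): modified={b.txt, d.txt} staged={none}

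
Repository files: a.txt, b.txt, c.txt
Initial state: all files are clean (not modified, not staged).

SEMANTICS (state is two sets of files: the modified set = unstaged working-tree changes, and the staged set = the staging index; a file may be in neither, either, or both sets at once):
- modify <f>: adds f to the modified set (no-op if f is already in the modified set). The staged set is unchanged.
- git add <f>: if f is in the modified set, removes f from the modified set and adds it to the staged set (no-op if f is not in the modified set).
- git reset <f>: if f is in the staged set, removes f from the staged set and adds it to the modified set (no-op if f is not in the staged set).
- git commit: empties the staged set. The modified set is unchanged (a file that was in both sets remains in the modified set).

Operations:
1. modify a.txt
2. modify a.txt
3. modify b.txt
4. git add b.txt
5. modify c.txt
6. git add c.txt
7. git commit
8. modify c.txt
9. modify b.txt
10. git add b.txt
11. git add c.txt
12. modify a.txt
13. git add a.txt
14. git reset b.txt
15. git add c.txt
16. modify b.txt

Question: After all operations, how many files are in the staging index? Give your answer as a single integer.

After op 1 (modify a.txt): modified={a.txt} staged={none}
After op 2 (modify a.txt): modified={a.txt} staged={none}
After op 3 (modify b.txt): modified={a.txt, b.txt} staged={none}
After op 4 (git add b.txt): modified={a.txt} staged={b.txt}
After op 5 (modify c.txt): modified={a.txt, c.txt} staged={b.txt}
After op 6 (git add c.txt): modified={a.txt} staged={b.txt, c.txt}
After op 7 (git commit): modified={a.txt} staged={none}
After op 8 (modify c.txt): modified={a.txt, c.txt} staged={none}
After op 9 (modify b.txt): modified={a.txt, b.txt, c.txt} staged={none}
After op 10 (git add b.txt): modified={a.txt, c.txt} staged={b.txt}
After op 11 (git add c.txt): modified={a.txt} staged={b.txt, c.txt}
After op 12 (modify a.txt): modified={a.txt} staged={b.txt, c.txt}
After op 13 (git add a.txt): modified={none} staged={a.txt, b.txt, c.txt}
After op 14 (git reset b.txt): modified={b.txt} staged={a.txt, c.txt}
After op 15 (git add c.txt): modified={b.txt} staged={a.txt, c.txt}
After op 16 (modify b.txt): modified={b.txt} staged={a.txt, c.txt}
Final staged set: {a.txt, c.txt} -> count=2

Answer: 2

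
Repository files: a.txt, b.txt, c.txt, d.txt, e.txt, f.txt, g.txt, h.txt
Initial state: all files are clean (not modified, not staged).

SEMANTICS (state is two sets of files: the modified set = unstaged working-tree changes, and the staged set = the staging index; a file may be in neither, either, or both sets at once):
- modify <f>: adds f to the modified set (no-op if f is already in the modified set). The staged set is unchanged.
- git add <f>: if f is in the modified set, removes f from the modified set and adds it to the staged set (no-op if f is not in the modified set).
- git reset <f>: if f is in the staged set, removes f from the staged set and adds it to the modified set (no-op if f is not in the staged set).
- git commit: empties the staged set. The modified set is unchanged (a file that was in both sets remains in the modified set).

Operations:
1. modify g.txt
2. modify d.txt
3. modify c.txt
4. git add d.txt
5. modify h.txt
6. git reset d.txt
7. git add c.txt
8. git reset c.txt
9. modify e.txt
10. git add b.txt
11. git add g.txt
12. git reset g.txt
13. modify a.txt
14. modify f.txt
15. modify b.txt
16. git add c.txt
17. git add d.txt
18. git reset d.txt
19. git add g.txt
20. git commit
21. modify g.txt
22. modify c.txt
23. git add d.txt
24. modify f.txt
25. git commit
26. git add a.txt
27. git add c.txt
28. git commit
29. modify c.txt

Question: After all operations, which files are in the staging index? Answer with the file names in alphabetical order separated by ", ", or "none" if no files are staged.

Answer: none

Derivation:
After op 1 (modify g.txt): modified={g.txt} staged={none}
After op 2 (modify d.txt): modified={d.txt, g.txt} staged={none}
After op 3 (modify c.txt): modified={c.txt, d.txt, g.txt} staged={none}
After op 4 (git add d.txt): modified={c.txt, g.txt} staged={d.txt}
After op 5 (modify h.txt): modified={c.txt, g.txt, h.txt} staged={d.txt}
After op 6 (git reset d.txt): modified={c.txt, d.txt, g.txt, h.txt} staged={none}
After op 7 (git add c.txt): modified={d.txt, g.txt, h.txt} staged={c.txt}
After op 8 (git reset c.txt): modified={c.txt, d.txt, g.txt, h.txt} staged={none}
After op 9 (modify e.txt): modified={c.txt, d.txt, e.txt, g.txt, h.txt} staged={none}
After op 10 (git add b.txt): modified={c.txt, d.txt, e.txt, g.txt, h.txt} staged={none}
After op 11 (git add g.txt): modified={c.txt, d.txt, e.txt, h.txt} staged={g.txt}
After op 12 (git reset g.txt): modified={c.txt, d.txt, e.txt, g.txt, h.txt} staged={none}
After op 13 (modify a.txt): modified={a.txt, c.txt, d.txt, e.txt, g.txt, h.txt} staged={none}
After op 14 (modify f.txt): modified={a.txt, c.txt, d.txt, e.txt, f.txt, g.txt, h.txt} staged={none}
After op 15 (modify b.txt): modified={a.txt, b.txt, c.txt, d.txt, e.txt, f.txt, g.txt, h.txt} staged={none}
After op 16 (git add c.txt): modified={a.txt, b.txt, d.txt, e.txt, f.txt, g.txt, h.txt} staged={c.txt}
After op 17 (git add d.txt): modified={a.txt, b.txt, e.txt, f.txt, g.txt, h.txt} staged={c.txt, d.txt}
After op 18 (git reset d.txt): modified={a.txt, b.txt, d.txt, e.txt, f.txt, g.txt, h.txt} staged={c.txt}
After op 19 (git add g.txt): modified={a.txt, b.txt, d.txt, e.txt, f.txt, h.txt} staged={c.txt, g.txt}
After op 20 (git commit): modified={a.txt, b.txt, d.txt, e.txt, f.txt, h.txt} staged={none}
After op 21 (modify g.txt): modified={a.txt, b.txt, d.txt, e.txt, f.txt, g.txt, h.txt} staged={none}
After op 22 (modify c.txt): modified={a.txt, b.txt, c.txt, d.txt, e.txt, f.txt, g.txt, h.txt} staged={none}
After op 23 (git add d.txt): modified={a.txt, b.txt, c.txt, e.txt, f.txt, g.txt, h.txt} staged={d.txt}
After op 24 (modify f.txt): modified={a.txt, b.txt, c.txt, e.txt, f.txt, g.txt, h.txt} staged={d.txt}
After op 25 (git commit): modified={a.txt, b.txt, c.txt, e.txt, f.txt, g.txt, h.txt} staged={none}
After op 26 (git add a.txt): modified={b.txt, c.txt, e.txt, f.txt, g.txt, h.txt} staged={a.txt}
After op 27 (git add c.txt): modified={b.txt, e.txt, f.txt, g.txt, h.txt} staged={a.txt, c.txt}
After op 28 (git commit): modified={b.txt, e.txt, f.txt, g.txt, h.txt} staged={none}
After op 29 (modify c.txt): modified={b.txt, c.txt, e.txt, f.txt, g.txt, h.txt} staged={none}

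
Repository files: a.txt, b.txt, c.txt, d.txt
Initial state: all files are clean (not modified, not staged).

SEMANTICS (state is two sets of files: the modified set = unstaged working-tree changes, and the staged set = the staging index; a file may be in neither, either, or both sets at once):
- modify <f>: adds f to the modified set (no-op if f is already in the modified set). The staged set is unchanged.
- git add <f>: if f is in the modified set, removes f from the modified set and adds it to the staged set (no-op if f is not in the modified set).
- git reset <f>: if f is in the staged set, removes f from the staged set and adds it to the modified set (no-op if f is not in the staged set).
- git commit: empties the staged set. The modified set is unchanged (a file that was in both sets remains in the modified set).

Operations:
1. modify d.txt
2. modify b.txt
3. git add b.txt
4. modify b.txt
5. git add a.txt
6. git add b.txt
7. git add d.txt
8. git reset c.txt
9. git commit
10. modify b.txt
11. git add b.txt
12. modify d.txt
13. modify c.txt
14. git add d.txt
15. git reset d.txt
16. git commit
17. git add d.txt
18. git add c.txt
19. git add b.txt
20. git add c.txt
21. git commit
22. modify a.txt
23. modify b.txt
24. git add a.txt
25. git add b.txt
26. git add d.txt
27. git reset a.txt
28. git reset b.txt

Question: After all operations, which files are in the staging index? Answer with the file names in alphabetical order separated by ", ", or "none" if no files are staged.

After op 1 (modify d.txt): modified={d.txt} staged={none}
After op 2 (modify b.txt): modified={b.txt, d.txt} staged={none}
After op 3 (git add b.txt): modified={d.txt} staged={b.txt}
After op 4 (modify b.txt): modified={b.txt, d.txt} staged={b.txt}
After op 5 (git add a.txt): modified={b.txt, d.txt} staged={b.txt}
After op 6 (git add b.txt): modified={d.txt} staged={b.txt}
After op 7 (git add d.txt): modified={none} staged={b.txt, d.txt}
After op 8 (git reset c.txt): modified={none} staged={b.txt, d.txt}
After op 9 (git commit): modified={none} staged={none}
After op 10 (modify b.txt): modified={b.txt} staged={none}
After op 11 (git add b.txt): modified={none} staged={b.txt}
After op 12 (modify d.txt): modified={d.txt} staged={b.txt}
After op 13 (modify c.txt): modified={c.txt, d.txt} staged={b.txt}
After op 14 (git add d.txt): modified={c.txt} staged={b.txt, d.txt}
After op 15 (git reset d.txt): modified={c.txt, d.txt} staged={b.txt}
After op 16 (git commit): modified={c.txt, d.txt} staged={none}
After op 17 (git add d.txt): modified={c.txt} staged={d.txt}
After op 18 (git add c.txt): modified={none} staged={c.txt, d.txt}
After op 19 (git add b.txt): modified={none} staged={c.txt, d.txt}
After op 20 (git add c.txt): modified={none} staged={c.txt, d.txt}
After op 21 (git commit): modified={none} staged={none}
After op 22 (modify a.txt): modified={a.txt} staged={none}
After op 23 (modify b.txt): modified={a.txt, b.txt} staged={none}
After op 24 (git add a.txt): modified={b.txt} staged={a.txt}
After op 25 (git add b.txt): modified={none} staged={a.txt, b.txt}
After op 26 (git add d.txt): modified={none} staged={a.txt, b.txt}
After op 27 (git reset a.txt): modified={a.txt} staged={b.txt}
After op 28 (git reset b.txt): modified={a.txt, b.txt} staged={none}

Answer: none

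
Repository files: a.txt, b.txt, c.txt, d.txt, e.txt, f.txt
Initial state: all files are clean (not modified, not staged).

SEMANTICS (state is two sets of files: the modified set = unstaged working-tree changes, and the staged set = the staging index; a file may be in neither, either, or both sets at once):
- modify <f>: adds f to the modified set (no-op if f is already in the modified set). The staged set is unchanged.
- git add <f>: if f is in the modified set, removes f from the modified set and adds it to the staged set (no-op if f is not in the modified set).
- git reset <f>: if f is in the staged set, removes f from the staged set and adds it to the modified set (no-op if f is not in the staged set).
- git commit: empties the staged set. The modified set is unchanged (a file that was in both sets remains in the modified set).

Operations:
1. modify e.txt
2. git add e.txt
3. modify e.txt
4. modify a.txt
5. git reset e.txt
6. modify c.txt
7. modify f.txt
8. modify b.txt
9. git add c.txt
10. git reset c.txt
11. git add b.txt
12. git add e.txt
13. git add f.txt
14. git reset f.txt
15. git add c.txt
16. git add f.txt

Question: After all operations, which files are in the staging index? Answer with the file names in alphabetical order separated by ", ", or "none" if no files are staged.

After op 1 (modify e.txt): modified={e.txt} staged={none}
After op 2 (git add e.txt): modified={none} staged={e.txt}
After op 3 (modify e.txt): modified={e.txt} staged={e.txt}
After op 4 (modify a.txt): modified={a.txt, e.txt} staged={e.txt}
After op 5 (git reset e.txt): modified={a.txt, e.txt} staged={none}
After op 6 (modify c.txt): modified={a.txt, c.txt, e.txt} staged={none}
After op 7 (modify f.txt): modified={a.txt, c.txt, e.txt, f.txt} staged={none}
After op 8 (modify b.txt): modified={a.txt, b.txt, c.txt, e.txt, f.txt} staged={none}
After op 9 (git add c.txt): modified={a.txt, b.txt, e.txt, f.txt} staged={c.txt}
After op 10 (git reset c.txt): modified={a.txt, b.txt, c.txt, e.txt, f.txt} staged={none}
After op 11 (git add b.txt): modified={a.txt, c.txt, e.txt, f.txt} staged={b.txt}
After op 12 (git add e.txt): modified={a.txt, c.txt, f.txt} staged={b.txt, e.txt}
After op 13 (git add f.txt): modified={a.txt, c.txt} staged={b.txt, e.txt, f.txt}
After op 14 (git reset f.txt): modified={a.txt, c.txt, f.txt} staged={b.txt, e.txt}
After op 15 (git add c.txt): modified={a.txt, f.txt} staged={b.txt, c.txt, e.txt}
After op 16 (git add f.txt): modified={a.txt} staged={b.txt, c.txt, e.txt, f.txt}

Answer: b.txt, c.txt, e.txt, f.txt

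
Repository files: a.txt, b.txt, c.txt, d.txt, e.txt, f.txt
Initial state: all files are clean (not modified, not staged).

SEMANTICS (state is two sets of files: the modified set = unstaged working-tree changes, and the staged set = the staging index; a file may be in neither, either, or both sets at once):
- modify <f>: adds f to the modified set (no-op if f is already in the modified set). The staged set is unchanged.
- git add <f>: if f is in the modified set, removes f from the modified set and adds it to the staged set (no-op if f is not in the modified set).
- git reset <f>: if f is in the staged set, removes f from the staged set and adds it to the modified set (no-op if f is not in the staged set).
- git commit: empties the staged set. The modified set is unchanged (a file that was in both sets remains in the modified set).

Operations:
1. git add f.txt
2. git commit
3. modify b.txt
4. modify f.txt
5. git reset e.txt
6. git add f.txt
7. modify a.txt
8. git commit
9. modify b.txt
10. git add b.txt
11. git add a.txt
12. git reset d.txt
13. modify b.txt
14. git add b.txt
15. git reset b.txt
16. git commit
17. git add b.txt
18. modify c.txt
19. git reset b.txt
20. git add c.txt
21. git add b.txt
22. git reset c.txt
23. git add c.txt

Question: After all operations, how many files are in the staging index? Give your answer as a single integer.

After op 1 (git add f.txt): modified={none} staged={none}
After op 2 (git commit): modified={none} staged={none}
After op 3 (modify b.txt): modified={b.txt} staged={none}
After op 4 (modify f.txt): modified={b.txt, f.txt} staged={none}
After op 5 (git reset e.txt): modified={b.txt, f.txt} staged={none}
After op 6 (git add f.txt): modified={b.txt} staged={f.txt}
After op 7 (modify a.txt): modified={a.txt, b.txt} staged={f.txt}
After op 8 (git commit): modified={a.txt, b.txt} staged={none}
After op 9 (modify b.txt): modified={a.txt, b.txt} staged={none}
After op 10 (git add b.txt): modified={a.txt} staged={b.txt}
After op 11 (git add a.txt): modified={none} staged={a.txt, b.txt}
After op 12 (git reset d.txt): modified={none} staged={a.txt, b.txt}
After op 13 (modify b.txt): modified={b.txt} staged={a.txt, b.txt}
After op 14 (git add b.txt): modified={none} staged={a.txt, b.txt}
After op 15 (git reset b.txt): modified={b.txt} staged={a.txt}
After op 16 (git commit): modified={b.txt} staged={none}
After op 17 (git add b.txt): modified={none} staged={b.txt}
After op 18 (modify c.txt): modified={c.txt} staged={b.txt}
After op 19 (git reset b.txt): modified={b.txt, c.txt} staged={none}
After op 20 (git add c.txt): modified={b.txt} staged={c.txt}
After op 21 (git add b.txt): modified={none} staged={b.txt, c.txt}
After op 22 (git reset c.txt): modified={c.txt} staged={b.txt}
After op 23 (git add c.txt): modified={none} staged={b.txt, c.txt}
Final staged set: {b.txt, c.txt} -> count=2

Answer: 2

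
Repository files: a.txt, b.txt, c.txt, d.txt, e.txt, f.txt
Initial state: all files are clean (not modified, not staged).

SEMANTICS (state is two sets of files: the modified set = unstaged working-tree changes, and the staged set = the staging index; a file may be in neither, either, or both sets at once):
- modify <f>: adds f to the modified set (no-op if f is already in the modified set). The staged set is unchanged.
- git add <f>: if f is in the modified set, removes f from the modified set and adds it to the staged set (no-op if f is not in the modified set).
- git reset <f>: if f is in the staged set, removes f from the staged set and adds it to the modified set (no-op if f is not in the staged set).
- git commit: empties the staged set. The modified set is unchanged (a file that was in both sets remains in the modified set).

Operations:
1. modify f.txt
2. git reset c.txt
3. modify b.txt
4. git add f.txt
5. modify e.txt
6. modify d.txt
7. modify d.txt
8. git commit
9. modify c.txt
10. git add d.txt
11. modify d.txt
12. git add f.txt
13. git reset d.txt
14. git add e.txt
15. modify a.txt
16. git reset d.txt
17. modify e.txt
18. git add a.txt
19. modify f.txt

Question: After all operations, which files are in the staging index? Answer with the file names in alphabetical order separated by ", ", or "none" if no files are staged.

After op 1 (modify f.txt): modified={f.txt} staged={none}
After op 2 (git reset c.txt): modified={f.txt} staged={none}
After op 3 (modify b.txt): modified={b.txt, f.txt} staged={none}
After op 4 (git add f.txt): modified={b.txt} staged={f.txt}
After op 5 (modify e.txt): modified={b.txt, e.txt} staged={f.txt}
After op 6 (modify d.txt): modified={b.txt, d.txt, e.txt} staged={f.txt}
After op 7 (modify d.txt): modified={b.txt, d.txt, e.txt} staged={f.txt}
After op 8 (git commit): modified={b.txt, d.txt, e.txt} staged={none}
After op 9 (modify c.txt): modified={b.txt, c.txt, d.txt, e.txt} staged={none}
After op 10 (git add d.txt): modified={b.txt, c.txt, e.txt} staged={d.txt}
After op 11 (modify d.txt): modified={b.txt, c.txt, d.txt, e.txt} staged={d.txt}
After op 12 (git add f.txt): modified={b.txt, c.txt, d.txt, e.txt} staged={d.txt}
After op 13 (git reset d.txt): modified={b.txt, c.txt, d.txt, e.txt} staged={none}
After op 14 (git add e.txt): modified={b.txt, c.txt, d.txt} staged={e.txt}
After op 15 (modify a.txt): modified={a.txt, b.txt, c.txt, d.txt} staged={e.txt}
After op 16 (git reset d.txt): modified={a.txt, b.txt, c.txt, d.txt} staged={e.txt}
After op 17 (modify e.txt): modified={a.txt, b.txt, c.txt, d.txt, e.txt} staged={e.txt}
After op 18 (git add a.txt): modified={b.txt, c.txt, d.txt, e.txt} staged={a.txt, e.txt}
After op 19 (modify f.txt): modified={b.txt, c.txt, d.txt, e.txt, f.txt} staged={a.txt, e.txt}

Answer: a.txt, e.txt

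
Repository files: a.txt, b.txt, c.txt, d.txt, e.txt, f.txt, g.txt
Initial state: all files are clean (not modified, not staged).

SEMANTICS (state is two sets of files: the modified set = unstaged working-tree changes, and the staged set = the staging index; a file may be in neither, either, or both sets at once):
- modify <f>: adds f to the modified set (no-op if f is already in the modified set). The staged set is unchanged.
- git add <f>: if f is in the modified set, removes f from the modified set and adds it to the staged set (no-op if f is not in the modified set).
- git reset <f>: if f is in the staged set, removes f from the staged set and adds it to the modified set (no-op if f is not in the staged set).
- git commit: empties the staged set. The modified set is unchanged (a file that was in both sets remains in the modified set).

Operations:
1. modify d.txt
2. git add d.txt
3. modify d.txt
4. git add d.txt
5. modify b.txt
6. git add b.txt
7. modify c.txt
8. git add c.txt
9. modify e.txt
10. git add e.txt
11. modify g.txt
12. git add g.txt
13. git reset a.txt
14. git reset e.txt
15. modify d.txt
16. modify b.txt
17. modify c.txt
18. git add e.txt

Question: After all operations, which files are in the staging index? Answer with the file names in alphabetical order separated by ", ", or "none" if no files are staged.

Answer: b.txt, c.txt, d.txt, e.txt, g.txt

Derivation:
After op 1 (modify d.txt): modified={d.txt} staged={none}
After op 2 (git add d.txt): modified={none} staged={d.txt}
After op 3 (modify d.txt): modified={d.txt} staged={d.txt}
After op 4 (git add d.txt): modified={none} staged={d.txt}
After op 5 (modify b.txt): modified={b.txt} staged={d.txt}
After op 6 (git add b.txt): modified={none} staged={b.txt, d.txt}
After op 7 (modify c.txt): modified={c.txt} staged={b.txt, d.txt}
After op 8 (git add c.txt): modified={none} staged={b.txt, c.txt, d.txt}
After op 9 (modify e.txt): modified={e.txt} staged={b.txt, c.txt, d.txt}
After op 10 (git add e.txt): modified={none} staged={b.txt, c.txt, d.txt, e.txt}
After op 11 (modify g.txt): modified={g.txt} staged={b.txt, c.txt, d.txt, e.txt}
After op 12 (git add g.txt): modified={none} staged={b.txt, c.txt, d.txt, e.txt, g.txt}
After op 13 (git reset a.txt): modified={none} staged={b.txt, c.txt, d.txt, e.txt, g.txt}
After op 14 (git reset e.txt): modified={e.txt} staged={b.txt, c.txt, d.txt, g.txt}
After op 15 (modify d.txt): modified={d.txt, e.txt} staged={b.txt, c.txt, d.txt, g.txt}
After op 16 (modify b.txt): modified={b.txt, d.txt, e.txt} staged={b.txt, c.txt, d.txt, g.txt}
After op 17 (modify c.txt): modified={b.txt, c.txt, d.txt, e.txt} staged={b.txt, c.txt, d.txt, g.txt}
After op 18 (git add e.txt): modified={b.txt, c.txt, d.txt} staged={b.txt, c.txt, d.txt, e.txt, g.txt}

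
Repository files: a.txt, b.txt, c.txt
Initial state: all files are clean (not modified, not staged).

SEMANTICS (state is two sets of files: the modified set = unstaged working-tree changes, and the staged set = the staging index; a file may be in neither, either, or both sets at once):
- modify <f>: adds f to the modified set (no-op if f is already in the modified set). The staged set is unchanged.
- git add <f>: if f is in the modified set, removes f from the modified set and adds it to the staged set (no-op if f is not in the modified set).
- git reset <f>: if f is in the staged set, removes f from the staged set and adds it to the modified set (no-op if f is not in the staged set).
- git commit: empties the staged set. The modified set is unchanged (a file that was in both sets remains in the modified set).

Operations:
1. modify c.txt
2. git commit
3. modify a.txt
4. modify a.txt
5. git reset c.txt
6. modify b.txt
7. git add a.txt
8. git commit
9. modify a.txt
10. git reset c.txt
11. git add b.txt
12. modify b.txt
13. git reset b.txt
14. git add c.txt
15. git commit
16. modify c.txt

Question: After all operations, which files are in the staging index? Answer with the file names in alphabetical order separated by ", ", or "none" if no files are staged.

After op 1 (modify c.txt): modified={c.txt} staged={none}
After op 2 (git commit): modified={c.txt} staged={none}
After op 3 (modify a.txt): modified={a.txt, c.txt} staged={none}
After op 4 (modify a.txt): modified={a.txt, c.txt} staged={none}
After op 5 (git reset c.txt): modified={a.txt, c.txt} staged={none}
After op 6 (modify b.txt): modified={a.txt, b.txt, c.txt} staged={none}
After op 7 (git add a.txt): modified={b.txt, c.txt} staged={a.txt}
After op 8 (git commit): modified={b.txt, c.txt} staged={none}
After op 9 (modify a.txt): modified={a.txt, b.txt, c.txt} staged={none}
After op 10 (git reset c.txt): modified={a.txt, b.txt, c.txt} staged={none}
After op 11 (git add b.txt): modified={a.txt, c.txt} staged={b.txt}
After op 12 (modify b.txt): modified={a.txt, b.txt, c.txt} staged={b.txt}
After op 13 (git reset b.txt): modified={a.txt, b.txt, c.txt} staged={none}
After op 14 (git add c.txt): modified={a.txt, b.txt} staged={c.txt}
After op 15 (git commit): modified={a.txt, b.txt} staged={none}
After op 16 (modify c.txt): modified={a.txt, b.txt, c.txt} staged={none}

Answer: none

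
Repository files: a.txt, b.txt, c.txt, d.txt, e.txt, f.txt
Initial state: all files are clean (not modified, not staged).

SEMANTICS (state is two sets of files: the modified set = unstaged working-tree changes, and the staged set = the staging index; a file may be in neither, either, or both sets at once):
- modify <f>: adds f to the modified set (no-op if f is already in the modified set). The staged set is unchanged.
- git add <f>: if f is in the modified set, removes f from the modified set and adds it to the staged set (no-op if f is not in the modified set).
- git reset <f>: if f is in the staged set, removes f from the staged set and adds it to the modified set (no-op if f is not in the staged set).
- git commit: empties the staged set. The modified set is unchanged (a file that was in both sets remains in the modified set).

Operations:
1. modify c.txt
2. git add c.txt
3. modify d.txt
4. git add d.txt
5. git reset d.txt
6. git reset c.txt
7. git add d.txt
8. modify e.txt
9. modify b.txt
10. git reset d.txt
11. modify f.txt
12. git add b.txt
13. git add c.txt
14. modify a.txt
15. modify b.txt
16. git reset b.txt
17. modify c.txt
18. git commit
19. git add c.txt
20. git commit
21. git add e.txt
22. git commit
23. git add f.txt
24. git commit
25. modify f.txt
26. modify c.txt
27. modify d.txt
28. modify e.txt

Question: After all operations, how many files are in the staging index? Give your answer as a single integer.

Answer: 0

Derivation:
After op 1 (modify c.txt): modified={c.txt} staged={none}
After op 2 (git add c.txt): modified={none} staged={c.txt}
After op 3 (modify d.txt): modified={d.txt} staged={c.txt}
After op 4 (git add d.txt): modified={none} staged={c.txt, d.txt}
After op 5 (git reset d.txt): modified={d.txt} staged={c.txt}
After op 6 (git reset c.txt): modified={c.txt, d.txt} staged={none}
After op 7 (git add d.txt): modified={c.txt} staged={d.txt}
After op 8 (modify e.txt): modified={c.txt, e.txt} staged={d.txt}
After op 9 (modify b.txt): modified={b.txt, c.txt, e.txt} staged={d.txt}
After op 10 (git reset d.txt): modified={b.txt, c.txt, d.txt, e.txt} staged={none}
After op 11 (modify f.txt): modified={b.txt, c.txt, d.txt, e.txt, f.txt} staged={none}
After op 12 (git add b.txt): modified={c.txt, d.txt, e.txt, f.txt} staged={b.txt}
After op 13 (git add c.txt): modified={d.txt, e.txt, f.txt} staged={b.txt, c.txt}
After op 14 (modify a.txt): modified={a.txt, d.txt, e.txt, f.txt} staged={b.txt, c.txt}
After op 15 (modify b.txt): modified={a.txt, b.txt, d.txt, e.txt, f.txt} staged={b.txt, c.txt}
After op 16 (git reset b.txt): modified={a.txt, b.txt, d.txt, e.txt, f.txt} staged={c.txt}
After op 17 (modify c.txt): modified={a.txt, b.txt, c.txt, d.txt, e.txt, f.txt} staged={c.txt}
After op 18 (git commit): modified={a.txt, b.txt, c.txt, d.txt, e.txt, f.txt} staged={none}
After op 19 (git add c.txt): modified={a.txt, b.txt, d.txt, e.txt, f.txt} staged={c.txt}
After op 20 (git commit): modified={a.txt, b.txt, d.txt, e.txt, f.txt} staged={none}
After op 21 (git add e.txt): modified={a.txt, b.txt, d.txt, f.txt} staged={e.txt}
After op 22 (git commit): modified={a.txt, b.txt, d.txt, f.txt} staged={none}
After op 23 (git add f.txt): modified={a.txt, b.txt, d.txt} staged={f.txt}
After op 24 (git commit): modified={a.txt, b.txt, d.txt} staged={none}
After op 25 (modify f.txt): modified={a.txt, b.txt, d.txt, f.txt} staged={none}
After op 26 (modify c.txt): modified={a.txt, b.txt, c.txt, d.txt, f.txt} staged={none}
After op 27 (modify d.txt): modified={a.txt, b.txt, c.txt, d.txt, f.txt} staged={none}
After op 28 (modify e.txt): modified={a.txt, b.txt, c.txt, d.txt, e.txt, f.txt} staged={none}
Final staged set: {none} -> count=0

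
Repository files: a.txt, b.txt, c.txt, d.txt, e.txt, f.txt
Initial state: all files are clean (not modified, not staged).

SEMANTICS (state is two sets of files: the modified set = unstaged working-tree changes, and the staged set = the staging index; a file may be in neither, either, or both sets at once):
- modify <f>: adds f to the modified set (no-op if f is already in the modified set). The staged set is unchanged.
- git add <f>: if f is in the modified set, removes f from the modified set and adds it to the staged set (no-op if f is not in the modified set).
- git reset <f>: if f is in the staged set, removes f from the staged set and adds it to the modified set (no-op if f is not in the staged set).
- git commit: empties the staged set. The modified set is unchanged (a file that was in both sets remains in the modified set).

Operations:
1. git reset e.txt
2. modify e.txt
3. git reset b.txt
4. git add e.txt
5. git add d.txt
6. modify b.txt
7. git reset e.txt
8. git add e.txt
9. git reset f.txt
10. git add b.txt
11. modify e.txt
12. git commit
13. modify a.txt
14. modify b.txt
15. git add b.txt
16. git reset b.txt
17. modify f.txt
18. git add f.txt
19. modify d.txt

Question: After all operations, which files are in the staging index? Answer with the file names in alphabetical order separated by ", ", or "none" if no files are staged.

After op 1 (git reset e.txt): modified={none} staged={none}
After op 2 (modify e.txt): modified={e.txt} staged={none}
After op 3 (git reset b.txt): modified={e.txt} staged={none}
After op 4 (git add e.txt): modified={none} staged={e.txt}
After op 5 (git add d.txt): modified={none} staged={e.txt}
After op 6 (modify b.txt): modified={b.txt} staged={e.txt}
After op 7 (git reset e.txt): modified={b.txt, e.txt} staged={none}
After op 8 (git add e.txt): modified={b.txt} staged={e.txt}
After op 9 (git reset f.txt): modified={b.txt} staged={e.txt}
After op 10 (git add b.txt): modified={none} staged={b.txt, e.txt}
After op 11 (modify e.txt): modified={e.txt} staged={b.txt, e.txt}
After op 12 (git commit): modified={e.txt} staged={none}
After op 13 (modify a.txt): modified={a.txt, e.txt} staged={none}
After op 14 (modify b.txt): modified={a.txt, b.txt, e.txt} staged={none}
After op 15 (git add b.txt): modified={a.txt, e.txt} staged={b.txt}
After op 16 (git reset b.txt): modified={a.txt, b.txt, e.txt} staged={none}
After op 17 (modify f.txt): modified={a.txt, b.txt, e.txt, f.txt} staged={none}
After op 18 (git add f.txt): modified={a.txt, b.txt, e.txt} staged={f.txt}
After op 19 (modify d.txt): modified={a.txt, b.txt, d.txt, e.txt} staged={f.txt}

Answer: f.txt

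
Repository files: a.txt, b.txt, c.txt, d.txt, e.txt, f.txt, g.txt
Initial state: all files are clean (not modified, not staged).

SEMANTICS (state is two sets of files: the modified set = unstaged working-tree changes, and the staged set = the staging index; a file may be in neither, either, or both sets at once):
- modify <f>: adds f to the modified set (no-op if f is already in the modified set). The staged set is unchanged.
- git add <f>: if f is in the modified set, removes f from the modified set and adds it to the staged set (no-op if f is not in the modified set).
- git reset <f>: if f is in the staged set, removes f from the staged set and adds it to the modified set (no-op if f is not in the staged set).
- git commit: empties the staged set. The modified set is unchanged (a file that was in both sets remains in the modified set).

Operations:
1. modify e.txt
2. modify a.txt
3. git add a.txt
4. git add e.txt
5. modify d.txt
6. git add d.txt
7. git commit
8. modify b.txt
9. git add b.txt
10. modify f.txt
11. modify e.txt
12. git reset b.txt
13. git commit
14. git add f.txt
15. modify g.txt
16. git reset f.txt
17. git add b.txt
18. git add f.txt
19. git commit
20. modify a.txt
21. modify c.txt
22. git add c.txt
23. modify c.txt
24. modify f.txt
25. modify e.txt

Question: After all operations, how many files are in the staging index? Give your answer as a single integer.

Answer: 1

Derivation:
After op 1 (modify e.txt): modified={e.txt} staged={none}
After op 2 (modify a.txt): modified={a.txt, e.txt} staged={none}
After op 3 (git add a.txt): modified={e.txt} staged={a.txt}
After op 4 (git add e.txt): modified={none} staged={a.txt, e.txt}
After op 5 (modify d.txt): modified={d.txt} staged={a.txt, e.txt}
After op 6 (git add d.txt): modified={none} staged={a.txt, d.txt, e.txt}
After op 7 (git commit): modified={none} staged={none}
After op 8 (modify b.txt): modified={b.txt} staged={none}
After op 9 (git add b.txt): modified={none} staged={b.txt}
After op 10 (modify f.txt): modified={f.txt} staged={b.txt}
After op 11 (modify e.txt): modified={e.txt, f.txt} staged={b.txt}
After op 12 (git reset b.txt): modified={b.txt, e.txt, f.txt} staged={none}
After op 13 (git commit): modified={b.txt, e.txt, f.txt} staged={none}
After op 14 (git add f.txt): modified={b.txt, e.txt} staged={f.txt}
After op 15 (modify g.txt): modified={b.txt, e.txt, g.txt} staged={f.txt}
After op 16 (git reset f.txt): modified={b.txt, e.txt, f.txt, g.txt} staged={none}
After op 17 (git add b.txt): modified={e.txt, f.txt, g.txt} staged={b.txt}
After op 18 (git add f.txt): modified={e.txt, g.txt} staged={b.txt, f.txt}
After op 19 (git commit): modified={e.txt, g.txt} staged={none}
After op 20 (modify a.txt): modified={a.txt, e.txt, g.txt} staged={none}
After op 21 (modify c.txt): modified={a.txt, c.txt, e.txt, g.txt} staged={none}
After op 22 (git add c.txt): modified={a.txt, e.txt, g.txt} staged={c.txt}
After op 23 (modify c.txt): modified={a.txt, c.txt, e.txt, g.txt} staged={c.txt}
After op 24 (modify f.txt): modified={a.txt, c.txt, e.txt, f.txt, g.txt} staged={c.txt}
After op 25 (modify e.txt): modified={a.txt, c.txt, e.txt, f.txt, g.txt} staged={c.txt}
Final staged set: {c.txt} -> count=1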